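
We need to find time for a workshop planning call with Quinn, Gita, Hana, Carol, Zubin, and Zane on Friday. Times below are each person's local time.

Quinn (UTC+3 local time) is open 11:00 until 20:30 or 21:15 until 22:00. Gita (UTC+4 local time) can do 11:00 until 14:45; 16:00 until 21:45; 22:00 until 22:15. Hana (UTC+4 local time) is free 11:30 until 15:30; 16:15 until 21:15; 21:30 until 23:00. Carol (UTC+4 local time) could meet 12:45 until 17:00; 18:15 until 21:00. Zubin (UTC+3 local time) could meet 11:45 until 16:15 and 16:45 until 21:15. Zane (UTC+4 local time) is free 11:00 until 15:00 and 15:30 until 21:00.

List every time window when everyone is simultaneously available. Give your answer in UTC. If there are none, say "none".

Quinn in UTC: 08:00-17:30, 18:15-19:00 (subtract 3h to convert from UTC+3).
Gita in UTC: 07:00-10:45, 12:00-17:45, 18:00-18:15 (subtract 4h to convert from UTC+4).
Hana in UTC: 07:30-11:30, 12:15-17:15, 17:30-19:00 (subtract 4h to convert from UTC+4).
Carol in UTC: 08:45-13:00, 14:15-17:00 (subtract 4h to convert from UTC+4).
Zubin in UTC: 08:45-13:15, 13:45-18:15 (subtract 3h to convert from UTC+3).
Zane in UTC: 07:00-11:00, 11:30-17:00 (subtract 4h to convert from UTC+4).
Quinn ∩ Gita: 08:00-10:45, 12:00-17:30.
Quinn ∩ Gita ∩ Hana: 08:00-10:45, 12:15-17:15.
Quinn ∩ Gita ∩ Hana ∩ Carol: 08:45-10:45, 12:15-13:00, 14:15-17:00.
Quinn ∩ Gita ∩ Hana ∩ Carol ∩ Zubin: 08:45-10:45, 12:15-13:00, 14:15-17:00.
Quinn ∩ Gita ∩ Hana ∩ Carol ∩ Zubin ∩ Zane: 08:45-10:45, 12:15-13:00, 14:15-17:00.

08:45-10:45, 12:15-13:00, 14:15-17:00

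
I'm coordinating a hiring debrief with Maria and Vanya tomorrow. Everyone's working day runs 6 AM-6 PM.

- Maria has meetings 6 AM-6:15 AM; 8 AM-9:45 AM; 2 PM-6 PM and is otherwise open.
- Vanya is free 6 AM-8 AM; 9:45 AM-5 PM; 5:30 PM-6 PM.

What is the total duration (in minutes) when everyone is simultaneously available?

360

Maria free: 06:15-08:00, 09:45-14:00 (invert busy blocks within the working day).
Vanya free: 06:00-08:00, 09:45-17:00, 17:30-18:00.
Maria ∩ Vanya: 06:15-08:00, 09:45-14:00.
Those are the intersection windows.
Summing the common windows: 105 + 255 = 360 minutes.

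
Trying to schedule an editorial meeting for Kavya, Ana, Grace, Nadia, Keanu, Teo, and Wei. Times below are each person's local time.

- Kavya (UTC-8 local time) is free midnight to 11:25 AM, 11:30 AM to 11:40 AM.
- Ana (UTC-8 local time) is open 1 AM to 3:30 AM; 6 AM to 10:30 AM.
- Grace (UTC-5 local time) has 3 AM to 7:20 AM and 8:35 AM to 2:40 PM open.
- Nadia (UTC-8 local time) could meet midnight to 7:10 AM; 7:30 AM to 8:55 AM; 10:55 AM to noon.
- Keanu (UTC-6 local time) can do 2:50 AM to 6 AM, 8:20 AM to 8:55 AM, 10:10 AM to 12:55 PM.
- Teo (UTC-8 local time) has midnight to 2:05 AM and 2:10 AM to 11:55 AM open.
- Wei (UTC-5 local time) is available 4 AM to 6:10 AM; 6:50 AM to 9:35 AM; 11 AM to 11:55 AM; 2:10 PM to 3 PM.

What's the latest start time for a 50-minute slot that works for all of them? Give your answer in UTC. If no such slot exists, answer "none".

Kavya in UTC: 08:00-19:25, 19:30-19:40 (add 8h to convert from UTC-8).
Ana in UTC: 09:00-11:30, 14:00-18:30 (add 8h to convert from UTC-8).
Grace in UTC: 08:00-12:20, 13:35-19:40 (add 5h to convert from UTC-5).
Nadia in UTC: 08:00-15:10, 15:30-16:55, 18:55-20:00 (add 8h to convert from UTC-8).
Keanu in UTC: 08:50-12:00, 14:20-14:55, 16:10-18:55 (add 6h to convert from UTC-6).
Teo in UTC: 08:00-10:05, 10:10-19:55 (add 8h to convert from UTC-8).
Wei in UTC: 09:00-11:10, 11:50-14:35, 16:00-16:55, 19:10-20:00 (add 5h to convert from UTC-5).
Kavya ∩ Ana: 09:00-11:30, 14:00-18:30.
Kavya ∩ Ana ∩ Grace: 09:00-11:30, 14:00-18:30.
Kavya ∩ Ana ∩ Grace ∩ Nadia: 09:00-11:30, 14:00-15:10, 15:30-16:55.
Kavya ∩ Ana ∩ Grace ∩ Nadia ∩ Keanu: 09:00-11:30, 14:20-14:55, 16:10-16:55.
Kavya ∩ Ana ∩ Grace ∩ Nadia ∩ Keanu ∩ Teo: 09:00-10:05, 10:10-11:30, 14:20-14:55, 16:10-16:55.
Kavya ∩ Ana ∩ Grace ∩ Nadia ∩ Keanu ∩ Teo ∩ Wei: 09:00-10:05, 10:10-11:10, 14:20-14:35, 16:10-16:55.
The last common window of at least 50 minutes is 10:10-11:10; a 50-minute meeting can start as late as 10:20 and still end by 11:10.

10:20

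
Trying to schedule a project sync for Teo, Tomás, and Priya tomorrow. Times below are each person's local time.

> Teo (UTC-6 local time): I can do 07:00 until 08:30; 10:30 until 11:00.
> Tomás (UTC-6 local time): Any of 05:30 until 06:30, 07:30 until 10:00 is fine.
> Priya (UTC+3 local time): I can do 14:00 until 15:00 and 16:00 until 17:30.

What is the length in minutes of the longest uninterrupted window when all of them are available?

60

Teo in UTC: 13:00-14:30, 16:30-17:00 (add 6h to convert from UTC-6).
Tomás in UTC: 11:30-12:30, 13:30-16:00 (add 6h to convert from UTC-6).
Priya in UTC: 11:00-12:00, 13:00-14:30 (subtract 3h to convert from UTC+3).
Teo ∩ Tomás: 13:30-14:30.
Teo ∩ Tomás ∩ Priya: 13:30-14:30.
Those are the intersection windows.
The longest is 13:30-14:30 at 60 minutes.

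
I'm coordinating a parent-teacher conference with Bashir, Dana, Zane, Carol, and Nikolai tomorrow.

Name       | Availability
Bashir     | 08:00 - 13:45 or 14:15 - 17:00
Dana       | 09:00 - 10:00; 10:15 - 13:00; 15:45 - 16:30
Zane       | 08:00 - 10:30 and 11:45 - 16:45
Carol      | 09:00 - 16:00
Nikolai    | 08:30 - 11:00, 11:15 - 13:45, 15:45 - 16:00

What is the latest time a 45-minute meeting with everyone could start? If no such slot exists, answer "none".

Bashir ∩ Dana: 09:00-10:00, 10:15-13:00, 15:45-16:30.
Bashir ∩ Dana ∩ Zane: 09:00-10:00, 10:15-10:30, 11:45-13:00, 15:45-16:30.
Bashir ∩ Dana ∩ Zane ∩ Carol: 09:00-10:00, 10:15-10:30, 11:45-13:00, 15:45-16:00.
Bashir ∩ Dana ∩ Zane ∩ Carol ∩ Nikolai: 09:00-10:00, 10:15-10:30, 11:45-13:00, 15:45-16:00.
The last common window of at least 45 minutes is 11:45-13:00; a 45-minute meeting can start as late as 12:15 and still end by 13:00.

12:15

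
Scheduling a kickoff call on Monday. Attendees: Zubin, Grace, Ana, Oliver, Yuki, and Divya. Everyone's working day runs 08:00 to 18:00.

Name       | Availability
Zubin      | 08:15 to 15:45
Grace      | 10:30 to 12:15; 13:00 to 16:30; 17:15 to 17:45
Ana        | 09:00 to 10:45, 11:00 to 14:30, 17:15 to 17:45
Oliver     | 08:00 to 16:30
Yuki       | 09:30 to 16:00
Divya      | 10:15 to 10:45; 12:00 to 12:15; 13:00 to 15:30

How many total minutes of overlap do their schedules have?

120

Zubin ∩ Grace: 10:30-12:15, 13:00-15:45.
Zubin ∩ Grace ∩ Ana: 10:30-10:45, 11:00-12:15, 13:00-14:30.
Zubin ∩ Grace ∩ Ana ∩ Oliver: 10:30-10:45, 11:00-12:15, 13:00-14:30.
Zubin ∩ Grace ∩ Ana ∩ Oliver ∩ Yuki: 10:30-10:45, 11:00-12:15, 13:00-14:30.
Zubin ∩ Grace ∩ Ana ∩ Oliver ∩ Yuki ∩ Divya: 10:30-10:45, 12:00-12:15, 13:00-14:30.
Summing the common windows: 15 + 15 + 90 = 120 minutes.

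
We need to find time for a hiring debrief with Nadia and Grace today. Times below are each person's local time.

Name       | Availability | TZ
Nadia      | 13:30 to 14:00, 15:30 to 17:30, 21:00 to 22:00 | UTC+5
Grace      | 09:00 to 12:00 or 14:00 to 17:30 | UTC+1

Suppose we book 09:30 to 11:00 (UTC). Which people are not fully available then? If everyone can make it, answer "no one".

Nadia

Nadia in UTC: 08:30-09:00, 10:30-12:30, 16:00-17:00 (subtract 5h to convert from UTC+5).
Grace in UTC: 08:00-11:00, 13:00-16:30 (subtract 1h to convert from UTC+1).
Nadia: not fully free for 09:30-11:00. Grace: free for 09:30-11:00.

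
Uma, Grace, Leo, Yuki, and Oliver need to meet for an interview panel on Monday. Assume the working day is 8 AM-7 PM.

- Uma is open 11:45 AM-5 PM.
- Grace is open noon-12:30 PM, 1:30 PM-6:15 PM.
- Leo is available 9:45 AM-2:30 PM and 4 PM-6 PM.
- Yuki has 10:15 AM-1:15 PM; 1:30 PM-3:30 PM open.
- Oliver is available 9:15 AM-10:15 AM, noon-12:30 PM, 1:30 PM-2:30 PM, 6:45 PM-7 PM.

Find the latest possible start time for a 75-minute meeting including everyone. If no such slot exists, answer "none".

none

Uma ∩ Grace: 12:00-12:30, 13:30-17:00.
Uma ∩ Grace ∩ Leo: 12:00-12:30, 13:30-14:30, 16:00-17:00.
Uma ∩ Grace ∩ Leo ∩ Yuki: 12:00-12:30, 13:30-14:30.
Uma ∩ Grace ∩ Leo ∩ Yuki ∩ Oliver: 12:00-12:30, 13:30-14:30.
No common window is at least 75 minutes long.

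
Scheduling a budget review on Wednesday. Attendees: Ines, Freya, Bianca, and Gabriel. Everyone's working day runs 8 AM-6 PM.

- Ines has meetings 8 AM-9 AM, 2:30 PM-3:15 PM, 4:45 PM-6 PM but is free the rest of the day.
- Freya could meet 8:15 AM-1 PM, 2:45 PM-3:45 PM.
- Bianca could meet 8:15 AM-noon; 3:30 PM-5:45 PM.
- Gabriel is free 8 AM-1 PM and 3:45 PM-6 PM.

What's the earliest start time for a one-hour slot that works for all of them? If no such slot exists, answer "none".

Ines free: 09:00-14:30, 15:15-16:45 (invert busy blocks within the working day).
Freya free: 08:15-13:00, 14:45-15:45.
Bianca free: 08:15-12:00, 15:30-17:45.
Gabriel free: 08:00-13:00, 15:45-18:00.
Ines ∩ Freya: 09:00-13:00, 15:15-15:45.
Ines ∩ Freya ∩ Bianca: 09:00-12:00, 15:30-15:45.
Ines ∩ Freya ∩ Bianca ∩ Gabriel: 09:00-12:00.
Those are the intersection windows.
The first common window of at least 60 minutes is 09:00-12:00, so the earliest start is 09:00.

09:00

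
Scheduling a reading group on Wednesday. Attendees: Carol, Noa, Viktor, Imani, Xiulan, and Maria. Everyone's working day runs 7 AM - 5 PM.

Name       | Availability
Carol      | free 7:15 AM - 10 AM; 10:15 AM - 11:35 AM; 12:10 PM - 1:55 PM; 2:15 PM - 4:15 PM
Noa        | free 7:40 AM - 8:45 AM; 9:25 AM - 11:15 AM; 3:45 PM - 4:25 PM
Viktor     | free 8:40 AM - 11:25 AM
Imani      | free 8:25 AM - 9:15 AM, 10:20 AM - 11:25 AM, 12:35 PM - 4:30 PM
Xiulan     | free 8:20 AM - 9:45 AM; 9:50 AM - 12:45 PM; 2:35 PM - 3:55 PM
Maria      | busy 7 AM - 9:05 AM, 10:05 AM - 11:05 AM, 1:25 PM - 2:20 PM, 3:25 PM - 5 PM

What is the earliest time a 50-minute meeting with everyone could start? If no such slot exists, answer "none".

none

Carol free: 07:15-10:00, 10:15-11:35, 12:10-13:55, 14:15-16:15.
Noa free: 07:40-08:45, 09:25-11:15, 15:45-16:25.
Viktor free: 08:40-11:25.
Imani free: 08:25-09:15, 10:20-11:25, 12:35-16:30.
Xiulan free: 08:20-09:45, 09:50-12:45, 14:35-15:55.
Maria free: 09:05-10:05, 11:05-13:25, 14:20-15:25 (invert busy blocks within the working day).
Carol ∩ Noa: 07:40-08:45, 09:25-10:00, 10:15-11:15, 15:45-16:15.
Carol ∩ Noa ∩ Viktor: 08:40-08:45, 09:25-10:00, 10:15-11:15.
Carol ∩ Noa ∩ Viktor ∩ Imani: 08:40-08:45, 10:20-11:15.
Carol ∩ Noa ∩ Viktor ∩ Imani ∩ Xiulan: 08:40-08:45, 10:20-11:15.
Carol ∩ Noa ∩ Viktor ∩ Imani ∩ Xiulan ∩ Maria: 11:05-11:15.
No common window is at least 50 minutes long.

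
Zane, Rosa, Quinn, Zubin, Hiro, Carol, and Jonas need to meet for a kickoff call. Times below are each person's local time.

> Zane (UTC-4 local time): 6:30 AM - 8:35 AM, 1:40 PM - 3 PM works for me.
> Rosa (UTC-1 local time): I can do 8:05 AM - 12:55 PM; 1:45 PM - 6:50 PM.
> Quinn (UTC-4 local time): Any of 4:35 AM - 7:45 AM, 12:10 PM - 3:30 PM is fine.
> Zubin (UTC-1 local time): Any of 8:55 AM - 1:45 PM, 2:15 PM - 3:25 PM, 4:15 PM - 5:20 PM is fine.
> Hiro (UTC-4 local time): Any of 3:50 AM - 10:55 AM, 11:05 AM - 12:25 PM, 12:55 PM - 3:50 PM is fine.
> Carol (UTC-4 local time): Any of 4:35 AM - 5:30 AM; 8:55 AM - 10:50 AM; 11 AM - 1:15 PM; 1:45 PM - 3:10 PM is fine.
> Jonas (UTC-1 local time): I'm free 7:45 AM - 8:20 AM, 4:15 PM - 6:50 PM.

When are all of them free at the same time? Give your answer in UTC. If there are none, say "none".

17:45-18:20

Zane in UTC: 10:30-12:35, 17:40-19:00 (add 4h to convert from UTC-4).
Rosa in UTC: 09:05-13:55, 14:45-19:50 (add 1h to convert from UTC-1).
Quinn in UTC: 08:35-11:45, 16:10-19:30 (add 4h to convert from UTC-4).
Zubin in UTC: 09:55-14:45, 15:15-16:25, 17:15-18:20 (add 1h to convert from UTC-1).
Hiro in UTC: 07:50-14:55, 15:05-16:25, 16:55-19:50 (add 4h to convert from UTC-4).
Carol in UTC: 08:35-09:30, 12:55-14:50, 15:00-17:15, 17:45-19:10 (add 4h to convert from UTC-4).
Jonas in UTC: 08:45-09:20, 17:15-19:50 (add 1h to convert from UTC-1).
Zane ∩ Rosa: 10:30-12:35, 17:40-19:00.
Zane ∩ Rosa ∩ Quinn: 10:30-11:45, 17:40-19:00.
Zane ∩ Rosa ∩ Quinn ∩ Zubin: 10:30-11:45, 17:40-18:20.
Zane ∩ Rosa ∩ Quinn ∩ Zubin ∩ Hiro: 10:30-11:45, 17:40-18:20.
Zane ∩ Rosa ∩ Quinn ∩ Zubin ∩ Hiro ∩ Carol: 17:45-18:20.
Zane ∩ Rosa ∩ Quinn ∩ Zubin ∩ Hiro ∩ Carol ∩ Jonas: 17:45-18:20.
So the common availability across everyone is 17:45-18:20.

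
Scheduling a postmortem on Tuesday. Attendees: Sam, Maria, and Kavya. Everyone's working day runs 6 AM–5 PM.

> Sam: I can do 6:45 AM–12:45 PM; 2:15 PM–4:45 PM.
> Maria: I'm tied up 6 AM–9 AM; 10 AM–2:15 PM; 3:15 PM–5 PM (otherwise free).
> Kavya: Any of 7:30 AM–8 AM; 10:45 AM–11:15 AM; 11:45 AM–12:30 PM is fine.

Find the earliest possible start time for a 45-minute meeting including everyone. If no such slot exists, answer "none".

none

Sam free: 06:45-12:45, 14:15-16:45.
Maria free: 09:00-10:00, 14:15-15:15 (invert busy blocks within the working day).
Kavya free: 07:30-08:00, 10:45-11:15, 11:45-12:30.
Sam ∩ Maria: 09:00-10:00, 14:15-15:15.
Sam ∩ Maria ∩ Kavya: ∅.
There is no time when everyone is free.
No common window is at least 45 minutes long.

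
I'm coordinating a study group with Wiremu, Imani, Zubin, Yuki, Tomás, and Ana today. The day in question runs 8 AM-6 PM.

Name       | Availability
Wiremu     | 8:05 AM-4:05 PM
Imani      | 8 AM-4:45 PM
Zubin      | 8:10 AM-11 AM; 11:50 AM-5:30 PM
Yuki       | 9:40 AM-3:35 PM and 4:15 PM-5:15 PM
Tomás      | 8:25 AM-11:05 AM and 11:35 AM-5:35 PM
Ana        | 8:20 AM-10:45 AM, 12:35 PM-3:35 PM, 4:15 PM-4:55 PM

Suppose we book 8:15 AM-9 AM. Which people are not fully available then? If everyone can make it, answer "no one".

Wiremu: free for 08:15-09:00. Imani: free for 08:15-09:00. Zubin: free for 08:15-09:00. Yuki: not fully free for 08:15-09:00. Tomás: not fully free for 08:15-09:00. Ana: not fully free for 08:15-09:00.

Ana, Tomás, Yuki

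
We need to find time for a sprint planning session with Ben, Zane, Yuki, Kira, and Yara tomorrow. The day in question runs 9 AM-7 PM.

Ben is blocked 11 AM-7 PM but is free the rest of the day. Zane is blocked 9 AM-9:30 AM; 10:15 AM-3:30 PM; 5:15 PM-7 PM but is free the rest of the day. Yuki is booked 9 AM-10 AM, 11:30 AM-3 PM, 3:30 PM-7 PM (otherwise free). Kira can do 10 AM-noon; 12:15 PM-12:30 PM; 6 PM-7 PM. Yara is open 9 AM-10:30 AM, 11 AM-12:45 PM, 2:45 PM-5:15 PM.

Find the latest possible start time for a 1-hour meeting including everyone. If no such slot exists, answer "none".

none

Ben free: 09:00-11:00 (invert busy blocks within the working day).
Zane free: 09:30-10:15, 15:30-17:15 (invert busy blocks within the working day).
Yuki free: 10:00-11:30, 15:00-15:30 (invert busy blocks within the working day).
Kira free: 10:00-12:00, 12:15-12:30, 18:00-19:00.
Yara free: 09:00-10:30, 11:00-12:45, 14:45-17:15.
Ben ∩ Zane: 09:30-10:15.
Ben ∩ Zane ∩ Yuki: 10:00-10:15.
Ben ∩ Zane ∩ Yuki ∩ Kira: 10:00-10:15.
Ben ∩ Zane ∩ Yuki ∩ Kira ∩ Yara: 10:00-10:15.
No common window is at least 60 minutes long.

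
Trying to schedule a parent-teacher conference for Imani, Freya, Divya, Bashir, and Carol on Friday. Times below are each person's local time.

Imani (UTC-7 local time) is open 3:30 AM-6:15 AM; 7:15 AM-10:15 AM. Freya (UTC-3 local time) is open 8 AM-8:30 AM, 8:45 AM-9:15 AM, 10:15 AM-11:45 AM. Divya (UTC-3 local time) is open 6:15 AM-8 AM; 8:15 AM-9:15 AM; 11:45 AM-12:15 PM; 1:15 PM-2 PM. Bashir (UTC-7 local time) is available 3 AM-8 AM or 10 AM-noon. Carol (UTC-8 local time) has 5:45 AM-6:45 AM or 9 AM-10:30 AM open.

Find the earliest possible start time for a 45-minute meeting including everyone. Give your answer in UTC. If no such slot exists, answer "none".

Imani in UTC: 10:30-13:15, 14:15-17:15 (add 7h to convert from UTC-7).
Freya in UTC: 11:00-11:30, 11:45-12:15, 13:15-14:45 (add 3h to convert from UTC-3).
Divya in UTC: 09:15-11:00, 11:15-12:15, 14:45-15:15, 16:15-17:00 (add 3h to convert from UTC-3).
Bashir in UTC: 10:00-15:00, 17:00-19:00 (add 7h to convert from UTC-7).
Carol in UTC: 13:45-14:45, 17:00-18:30 (add 8h to convert from UTC-8).
Imani ∩ Freya: 11:00-11:30, 11:45-12:15, 14:15-14:45.
Imani ∩ Freya ∩ Divya: 11:15-11:30, 11:45-12:15.
Imani ∩ Freya ∩ Divya ∩ Bashir: 11:15-11:30, 11:45-12:15.
Imani ∩ Freya ∩ Divya ∩ Bashir ∩ Carol: ∅.
There is no time when everyone is free.
No common window is at least 45 minutes long.

none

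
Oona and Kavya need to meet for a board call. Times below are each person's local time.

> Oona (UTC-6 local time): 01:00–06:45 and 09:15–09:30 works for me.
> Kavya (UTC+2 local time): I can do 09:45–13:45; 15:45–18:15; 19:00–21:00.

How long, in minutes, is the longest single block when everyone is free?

240

Oona in UTC: 07:00-12:45, 15:15-15:30 (add 6h to convert from UTC-6).
Kavya in UTC: 07:45-11:45, 13:45-16:15, 17:00-19:00 (subtract 2h to convert from UTC+2).
Oona ∩ Kavya: 07:45-11:45, 15:15-15:30.
So the common availability across everyone is 07:45-11:45, 15:15-15:30.
The longest is 07:45-11:45 at 240 minutes.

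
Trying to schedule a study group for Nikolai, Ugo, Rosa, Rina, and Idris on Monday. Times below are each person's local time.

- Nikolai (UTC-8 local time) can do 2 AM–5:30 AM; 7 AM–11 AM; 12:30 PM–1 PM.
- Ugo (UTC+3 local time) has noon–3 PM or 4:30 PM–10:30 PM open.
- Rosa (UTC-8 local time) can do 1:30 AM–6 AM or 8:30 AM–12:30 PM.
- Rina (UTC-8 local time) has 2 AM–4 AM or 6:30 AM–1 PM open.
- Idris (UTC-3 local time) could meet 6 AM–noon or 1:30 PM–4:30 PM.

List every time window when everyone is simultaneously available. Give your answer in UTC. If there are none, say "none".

Nikolai in UTC: 10:00-13:30, 15:00-19:00, 20:30-21:00 (add 8h to convert from UTC-8).
Ugo in UTC: 09:00-12:00, 13:30-19:30 (subtract 3h to convert from UTC+3).
Rosa in UTC: 09:30-14:00, 16:30-20:30 (add 8h to convert from UTC-8).
Rina in UTC: 10:00-12:00, 14:30-21:00 (add 8h to convert from UTC-8).
Idris in UTC: 09:00-15:00, 16:30-19:30 (add 3h to convert from UTC-3).
Nikolai ∩ Ugo: 10:00-12:00, 15:00-19:00.
Nikolai ∩ Ugo ∩ Rosa: 10:00-12:00, 16:30-19:00.
Nikolai ∩ Ugo ∩ Rosa ∩ Rina: 10:00-12:00, 16:30-19:00.
Nikolai ∩ Ugo ∩ Rosa ∩ Rina ∩ Idris: 10:00-12:00, 16:30-19:00.

10:00-12:00, 16:30-19:00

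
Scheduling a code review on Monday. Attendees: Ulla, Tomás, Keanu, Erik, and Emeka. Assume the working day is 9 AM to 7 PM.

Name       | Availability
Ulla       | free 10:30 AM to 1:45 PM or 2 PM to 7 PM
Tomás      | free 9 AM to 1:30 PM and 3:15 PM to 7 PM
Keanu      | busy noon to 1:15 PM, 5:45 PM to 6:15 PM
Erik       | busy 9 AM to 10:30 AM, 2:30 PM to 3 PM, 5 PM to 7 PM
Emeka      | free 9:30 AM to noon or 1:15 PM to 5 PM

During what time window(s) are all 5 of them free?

10:30-12:00, 13:15-13:30, 15:15-17:00

Ulla free: 10:30-13:45, 14:00-19:00.
Tomás free: 09:00-13:30, 15:15-19:00.
Keanu free: 09:00-12:00, 13:15-17:45, 18:15-19:00 (invert busy blocks within the working day).
Erik free: 10:30-14:30, 15:00-17:00 (invert busy blocks within the working day).
Emeka free: 09:30-12:00, 13:15-17:00.
Ulla ∩ Tomás: 10:30-13:30, 15:15-19:00.
Ulla ∩ Tomás ∩ Keanu: 10:30-12:00, 13:15-13:30, 15:15-17:45, 18:15-19:00.
Ulla ∩ Tomás ∩ Keanu ∩ Erik: 10:30-12:00, 13:15-13:30, 15:15-17:00.
Ulla ∩ Tomás ∩ Keanu ∩ Erik ∩ Emeka: 10:30-12:00, 13:15-13:30, 15:15-17:00.
Those are the intersection windows.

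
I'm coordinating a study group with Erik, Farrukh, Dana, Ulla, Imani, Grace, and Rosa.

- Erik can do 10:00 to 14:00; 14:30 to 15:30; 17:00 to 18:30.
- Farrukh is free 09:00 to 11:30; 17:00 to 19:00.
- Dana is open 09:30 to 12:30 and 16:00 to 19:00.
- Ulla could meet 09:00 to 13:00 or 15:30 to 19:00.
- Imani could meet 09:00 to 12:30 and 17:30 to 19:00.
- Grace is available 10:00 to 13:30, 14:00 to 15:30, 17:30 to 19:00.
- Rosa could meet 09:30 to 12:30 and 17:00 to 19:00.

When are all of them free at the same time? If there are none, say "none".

10:00-11:30, 17:30-18:30

Erik ∩ Farrukh: 10:00-11:30, 17:00-18:30.
Erik ∩ Farrukh ∩ Dana: 10:00-11:30, 17:00-18:30.
Erik ∩ Farrukh ∩ Dana ∩ Ulla: 10:00-11:30, 17:00-18:30.
Erik ∩ Farrukh ∩ Dana ∩ Ulla ∩ Imani: 10:00-11:30, 17:30-18:30.
Erik ∩ Farrukh ∩ Dana ∩ Ulla ∩ Imani ∩ Grace: 10:00-11:30, 17:30-18:30.
Erik ∩ Farrukh ∩ Dana ∩ Ulla ∩ Imani ∩ Grace ∩ Rosa: 10:00-11:30, 17:30-18:30.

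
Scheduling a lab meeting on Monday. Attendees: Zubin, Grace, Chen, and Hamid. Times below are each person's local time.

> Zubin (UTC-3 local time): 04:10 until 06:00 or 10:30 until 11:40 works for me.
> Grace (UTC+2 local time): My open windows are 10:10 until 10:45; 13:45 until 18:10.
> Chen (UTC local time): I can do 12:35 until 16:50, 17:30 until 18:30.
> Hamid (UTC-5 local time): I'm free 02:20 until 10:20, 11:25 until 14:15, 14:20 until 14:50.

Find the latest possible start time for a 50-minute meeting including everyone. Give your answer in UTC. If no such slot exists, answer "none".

13:50

Zubin in UTC: 07:10-09:00, 13:30-14:40 (add 3h to convert from UTC-3).
Grace in UTC: 08:10-08:45, 11:45-16:10 (subtract 2h to convert from UTC+2).
Chen in UTC: 12:35-16:50, 17:30-18:30.
Hamid in UTC: 07:20-15:20, 16:25-19:15, 19:20-19:50 (add 5h to convert from UTC-5).
Zubin ∩ Grace: 08:10-08:45, 13:30-14:40.
Zubin ∩ Grace ∩ Chen: 13:30-14:40.
Zubin ∩ Grace ∩ Chen ∩ Hamid: 13:30-14:40.
The last common window of at least 50 minutes is 13:30-14:40; a 50-minute meeting can start as late as 13:50 and still end by 14:40.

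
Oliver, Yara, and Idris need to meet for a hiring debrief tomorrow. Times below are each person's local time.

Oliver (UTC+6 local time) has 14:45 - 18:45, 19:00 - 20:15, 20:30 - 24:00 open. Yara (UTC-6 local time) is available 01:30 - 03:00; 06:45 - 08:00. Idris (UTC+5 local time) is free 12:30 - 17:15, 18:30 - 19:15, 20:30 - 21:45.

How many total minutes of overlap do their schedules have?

45

Oliver in UTC: 08:45-12:45, 13:00-14:15, 14:30-18:00 (subtract 6h to convert from UTC+6).
Yara in UTC: 07:30-09:00, 12:45-14:00 (add 6h to convert from UTC-6).
Idris in UTC: 07:30-12:15, 13:30-14:15, 15:30-16:45 (subtract 5h to convert from UTC+5).
Oliver ∩ Yara: 08:45-09:00, 13:00-14:00.
Oliver ∩ Yara ∩ Idris: 08:45-09:00, 13:30-14:00.
Summing the common windows: 15 + 30 = 45 minutes.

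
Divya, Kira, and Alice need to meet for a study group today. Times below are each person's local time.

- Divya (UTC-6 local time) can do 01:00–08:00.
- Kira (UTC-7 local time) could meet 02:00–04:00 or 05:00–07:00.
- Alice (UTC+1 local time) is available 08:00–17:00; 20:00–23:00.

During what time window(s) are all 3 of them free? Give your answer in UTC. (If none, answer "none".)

Divya in UTC: 07:00-14:00 (add 6h to convert from UTC-6).
Kira in UTC: 09:00-11:00, 12:00-14:00 (add 7h to convert from UTC-7).
Alice in UTC: 07:00-16:00, 19:00-22:00 (subtract 1h to convert from UTC+1).
Divya ∩ Kira: 09:00-11:00, 12:00-14:00.
Divya ∩ Kira ∩ Alice: 09:00-11:00, 12:00-14:00.

09:00-11:00, 12:00-14:00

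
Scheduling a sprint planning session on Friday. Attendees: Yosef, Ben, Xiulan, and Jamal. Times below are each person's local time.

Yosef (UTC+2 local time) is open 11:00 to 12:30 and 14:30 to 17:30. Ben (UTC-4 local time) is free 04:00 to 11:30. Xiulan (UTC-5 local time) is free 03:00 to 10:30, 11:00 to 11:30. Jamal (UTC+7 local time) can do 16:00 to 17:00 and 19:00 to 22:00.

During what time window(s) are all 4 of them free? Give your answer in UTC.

09:00-10:00, 12:30-15:00

Yosef in UTC: 09:00-10:30, 12:30-15:30 (subtract 2h to convert from UTC+2).
Ben in UTC: 08:00-15:30 (add 4h to convert from UTC-4).
Xiulan in UTC: 08:00-15:30, 16:00-16:30 (add 5h to convert from UTC-5).
Jamal in UTC: 09:00-10:00, 12:00-15:00 (subtract 7h to convert from UTC+7).
Yosef ∩ Ben: 09:00-10:30, 12:30-15:30.
Yosef ∩ Ben ∩ Xiulan: 09:00-10:30, 12:30-15:30.
Yosef ∩ Ben ∩ Xiulan ∩ Jamal: 09:00-10:00, 12:30-15:00.
So the common availability across everyone is 09:00-10:00, 12:30-15:00.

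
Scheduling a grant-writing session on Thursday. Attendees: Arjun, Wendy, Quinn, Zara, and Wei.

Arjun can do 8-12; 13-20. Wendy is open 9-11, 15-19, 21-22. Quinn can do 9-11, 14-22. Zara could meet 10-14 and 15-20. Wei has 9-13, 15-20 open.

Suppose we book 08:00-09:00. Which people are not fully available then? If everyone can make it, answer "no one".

Arjun: free for 08:00-09:00. Wendy: not fully free for 08:00-09:00. Quinn: not fully free for 08:00-09:00. Zara: not fully free for 08:00-09:00. Wei: not fully free for 08:00-09:00.

Quinn, Wei, Wendy, Zara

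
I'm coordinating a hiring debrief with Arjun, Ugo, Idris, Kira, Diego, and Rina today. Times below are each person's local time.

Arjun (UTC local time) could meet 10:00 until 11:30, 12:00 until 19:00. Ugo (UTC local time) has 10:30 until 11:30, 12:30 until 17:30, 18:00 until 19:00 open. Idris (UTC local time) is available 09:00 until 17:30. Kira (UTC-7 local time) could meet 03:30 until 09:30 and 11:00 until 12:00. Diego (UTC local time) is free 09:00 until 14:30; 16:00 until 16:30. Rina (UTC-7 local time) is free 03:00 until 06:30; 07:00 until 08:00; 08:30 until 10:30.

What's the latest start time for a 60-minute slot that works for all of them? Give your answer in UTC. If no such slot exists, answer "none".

12:30

Arjun in UTC: 10:00-11:30, 12:00-19:00.
Ugo in UTC: 10:30-11:30, 12:30-17:30, 18:00-19:00.
Idris in UTC: 09:00-17:30.
Kira in UTC: 10:30-16:30, 18:00-19:00 (add 7h to convert from UTC-7).
Diego in UTC: 09:00-14:30, 16:00-16:30.
Rina in UTC: 10:00-13:30, 14:00-15:00, 15:30-17:30 (add 7h to convert from UTC-7).
Arjun ∩ Ugo: 10:30-11:30, 12:30-17:30, 18:00-19:00.
Arjun ∩ Ugo ∩ Idris: 10:30-11:30, 12:30-17:30.
Arjun ∩ Ugo ∩ Idris ∩ Kira: 10:30-11:30, 12:30-16:30.
Arjun ∩ Ugo ∩ Idris ∩ Kira ∩ Diego: 10:30-11:30, 12:30-14:30, 16:00-16:30.
Arjun ∩ Ugo ∩ Idris ∩ Kira ∩ Diego ∩ Rina: 10:30-11:30, 12:30-13:30, 14:00-14:30, 16:00-16:30.
The last common window of at least 60 minutes is 12:30-13:30; a 60-minute meeting can start as late as 12:30 and still end by 13:30.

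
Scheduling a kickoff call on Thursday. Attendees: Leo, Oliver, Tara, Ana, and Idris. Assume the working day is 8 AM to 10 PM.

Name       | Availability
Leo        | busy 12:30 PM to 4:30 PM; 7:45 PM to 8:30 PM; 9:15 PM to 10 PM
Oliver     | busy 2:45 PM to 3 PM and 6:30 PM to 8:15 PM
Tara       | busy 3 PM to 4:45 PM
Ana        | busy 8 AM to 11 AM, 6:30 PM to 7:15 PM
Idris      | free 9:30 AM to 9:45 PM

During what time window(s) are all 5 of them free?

Leo free: 08:00-12:30, 16:30-19:45, 20:30-21:15 (invert busy blocks within the working day).
Oliver free: 08:00-14:45, 15:00-18:30, 20:15-22:00 (invert busy blocks within the working day).
Tara free: 08:00-15:00, 16:45-22:00 (invert busy blocks within the working day).
Ana free: 11:00-18:30, 19:15-22:00 (invert busy blocks within the working day).
Idris free: 09:30-21:45.
Leo ∩ Oliver: 08:00-12:30, 16:30-18:30, 20:30-21:15.
Leo ∩ Oliver ∩ Tara: 08:00-12:30, 16:45-18:30, 20:30-21:15.
Leo ∩ Oliver ∩ Tara ∩ Ana: 11:00-12:30, 16:45-18:30, 20:30-21:15.
Leo ∩ Oliver ∩ Tara ∩ Ana ∩ Idris: 11:00-12:30, 16:45-18:30, 20:30-21:15.

11:00-12:30, 16:45-18:30, 20:30-21:15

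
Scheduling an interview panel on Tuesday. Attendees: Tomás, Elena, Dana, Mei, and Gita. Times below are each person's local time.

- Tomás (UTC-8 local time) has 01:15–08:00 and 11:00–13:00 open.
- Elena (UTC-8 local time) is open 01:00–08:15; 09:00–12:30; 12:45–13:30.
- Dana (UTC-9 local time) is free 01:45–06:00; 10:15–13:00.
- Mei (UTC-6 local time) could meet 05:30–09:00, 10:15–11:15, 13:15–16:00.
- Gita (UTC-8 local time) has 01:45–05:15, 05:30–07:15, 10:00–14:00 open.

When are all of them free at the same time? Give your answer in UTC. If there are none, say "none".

11:30-13:15, 13:30-15:00, 19:15-20:30, 20:45-21:00

Tomás in UTC: 09:15-16:00, 19:00-21:00 (add 8h to convert from UTC-8).
Elena in UTC: 09:00-16:15, 17:00-20:30, 20:45-21:30 (add 8h to convert from UTC-8).
Dana in UTC: 10:45-15:00, 19:15-22:00 (add 9h to convert from UTC-9).
Mei in UTC: 11:30-15:00, 16:15-17:15, 19:15-22:00 (add 6h to convert from UTC-6).
Gita in UTC: 09:45-13:15, 13:30-15:15, 18:00-22:00 (add 8h to convert from UTC-8).
Tomás ∩ Elena: 09:15-16:00, 19:00-20:30, 20:45-21:00.
Tomás ∩ Elena ∩ Dana: 10:45-15:00, 19:15-20:30, 20:45-21:00.
Tomás ∩ Elena ∩ Dana ∩ Mei: 11:30-15:00, 19:15-20:30, 20:45-21:00.
Tomás ∩ Elena ∩ Dana ∩ Mei ∩ Gita: 11:30-13:15, 13:30-15:00, 19:15-20:30, 20:45-21:00.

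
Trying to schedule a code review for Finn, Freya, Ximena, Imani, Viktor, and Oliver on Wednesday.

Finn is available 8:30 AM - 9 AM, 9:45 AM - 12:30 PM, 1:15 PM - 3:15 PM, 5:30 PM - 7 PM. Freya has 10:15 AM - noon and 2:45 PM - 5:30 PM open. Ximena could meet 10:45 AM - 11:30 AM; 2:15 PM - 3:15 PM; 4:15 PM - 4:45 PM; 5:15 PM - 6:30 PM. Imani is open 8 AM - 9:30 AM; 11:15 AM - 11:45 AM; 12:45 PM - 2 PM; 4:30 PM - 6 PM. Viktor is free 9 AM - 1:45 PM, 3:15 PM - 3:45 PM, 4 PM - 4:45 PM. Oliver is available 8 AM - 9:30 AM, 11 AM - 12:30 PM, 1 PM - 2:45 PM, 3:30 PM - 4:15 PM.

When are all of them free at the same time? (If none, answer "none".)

Finn ∩ Freya: 10:15-12:00, 14:45-15:15.
Finn ∩ Freya ∩ Ximena: 10:45-11:30, 14:45-15:15.
Finn ∩ Freya ∩ Ximena ∩ Imani: 11:15-11:30.
Finn ∩ Freya ∩ Ximena ∩ Imani ∩ Viktor: 11:15-11:30.
Finn ∩ Freya ∩ Ximena ∩ Imani ∩ Viktor ∩ Oliver: 11:15-11:30.

11:15-11:30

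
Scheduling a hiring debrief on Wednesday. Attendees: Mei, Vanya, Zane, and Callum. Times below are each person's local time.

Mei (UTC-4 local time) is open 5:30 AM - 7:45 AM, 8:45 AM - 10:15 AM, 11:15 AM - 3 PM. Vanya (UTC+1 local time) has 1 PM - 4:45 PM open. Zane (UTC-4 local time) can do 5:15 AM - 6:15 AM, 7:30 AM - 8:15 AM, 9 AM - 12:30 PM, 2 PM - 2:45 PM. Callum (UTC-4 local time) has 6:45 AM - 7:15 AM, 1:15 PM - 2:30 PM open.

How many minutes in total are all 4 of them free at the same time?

Mei in UTC: 09:30-11:45, 12:45-14:15, 15:15-19:00 (add 4h to convert from UTC-4).
Vanya in UTC: 12:00-15:45 (subtract 1h to convert from UTC+1).
Zane in UTC: 09:15-10:15, 11:30-12:15, 13:00-16:30, 18:00-18:45 (add 4h to convert from UTC-4).
Callum in UTC: 10:45-11:15, 17:15-18:30 (add 4h to convert from UTC-4).
Mei ∩ Vanya: 12:45-14:15, 15:15-15:45.
Mei ∩ Vanya ∩ Zane: 13:00-14:15, 15:15-15:45.
Mei ∩ Vanya ∩ Zane ∩ Callum: ∅.
There is no time when everyone is free.
There is no common window, so the total is 0 minutes.

0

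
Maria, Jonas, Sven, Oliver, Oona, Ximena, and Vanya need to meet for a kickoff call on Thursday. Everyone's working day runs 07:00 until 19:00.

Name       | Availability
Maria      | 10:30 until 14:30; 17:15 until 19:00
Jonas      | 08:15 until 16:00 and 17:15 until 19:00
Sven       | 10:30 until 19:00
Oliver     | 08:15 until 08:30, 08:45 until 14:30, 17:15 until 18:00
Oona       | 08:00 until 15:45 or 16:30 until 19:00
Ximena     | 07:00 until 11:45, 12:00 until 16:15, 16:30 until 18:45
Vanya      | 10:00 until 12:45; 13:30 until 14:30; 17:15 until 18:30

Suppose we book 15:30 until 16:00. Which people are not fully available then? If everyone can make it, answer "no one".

Maria: not fully free for 15:30-16:00. Jonas: free for 15:30-16:00. Sven: free for 15:30-16:00. Oliver: not fully free for 15:30-16:00. Oona: not fully free for 15:30-16:00. Ximena: free for 15:30-16:00. Vanya: not fully free for 15:30-16:00.

Maria, Oliver, Oona, Vanya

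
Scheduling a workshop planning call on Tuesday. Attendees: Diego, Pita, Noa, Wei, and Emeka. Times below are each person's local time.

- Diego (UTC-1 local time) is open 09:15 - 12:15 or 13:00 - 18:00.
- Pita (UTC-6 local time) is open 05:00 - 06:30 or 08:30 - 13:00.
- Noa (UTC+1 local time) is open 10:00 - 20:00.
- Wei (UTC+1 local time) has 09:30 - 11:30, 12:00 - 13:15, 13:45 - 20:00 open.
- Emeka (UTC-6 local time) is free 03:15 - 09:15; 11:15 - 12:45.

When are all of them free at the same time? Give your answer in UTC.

Diego in UTC: 10:15-13:15, 14:00-19:00 (add 1h to convert from UTC-1).
Pita in UTC: 11:00-12:30, 14:30-19:00 (add 6h to convert from UTC-6).
Noa in UTC: 09:00-19:00 (subtract 1h to convert from UTC+1).
Wei in UTC: 08:30-10:30, 11:00-12:15, 12:45-19:00 (subtract 1h to convert from UTC+1).
Emeka in UTC: 09:15-15:15, 17:15-18:45 (add 6h to convert from UTC-6).
Diego ∩ Pita: 11:00-12:30, 14:30-19:00.
Diego ∩ Pita ∩ Noa: 11:00-12:30, 14:30-19:00.
Diego ∩ Pita ∩ Noa ∩ Wei: 11:00-12:15, 14:30-19:00.
Diego ∩ Pita ∩ Noa ∩ Wei ∩ Emeka: 11:00-12:15, 14:30-15:15, 17:15-18:45.

11:00-12:15, 14:30-15:15, 17:15-18:45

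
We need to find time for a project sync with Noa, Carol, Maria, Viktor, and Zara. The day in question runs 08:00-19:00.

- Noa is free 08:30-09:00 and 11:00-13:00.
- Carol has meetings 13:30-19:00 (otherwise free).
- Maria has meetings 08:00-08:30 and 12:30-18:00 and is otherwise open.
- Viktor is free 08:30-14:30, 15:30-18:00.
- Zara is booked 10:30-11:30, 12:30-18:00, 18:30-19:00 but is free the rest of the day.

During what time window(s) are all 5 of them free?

Noa free: 08:30-09:00, 11:00-13:00.
Carol free: 08:00-13:30 (invert busy blocks within the working day).
Maria free: 08:30-12:30, 18:00-19:00 (invert busy blocks within the working day).
Viktor free: 08:30-14:30, 15:30-18:00.
Zara free: 08:00-10:30, 11:30-12:30, 18:00-18:30 (invert busy blocks within the working day).
Noa ∩ Carol: 08:30-09:00, 11:00-13:00.
Noa ∩ Carol ∩ Maria: 08:30-09:00, 11:00-12:30.
Noa ∩ Carol ∩ Maria ∩ Viktor: 08:30-09:00, 11:00-12:30.
Noa ∩ Carol ∩ Maria ∩ Viktor ∩ Zara: 08:30-09:00, 11:30-12:30.

08:30-09:00, 11:30-12:30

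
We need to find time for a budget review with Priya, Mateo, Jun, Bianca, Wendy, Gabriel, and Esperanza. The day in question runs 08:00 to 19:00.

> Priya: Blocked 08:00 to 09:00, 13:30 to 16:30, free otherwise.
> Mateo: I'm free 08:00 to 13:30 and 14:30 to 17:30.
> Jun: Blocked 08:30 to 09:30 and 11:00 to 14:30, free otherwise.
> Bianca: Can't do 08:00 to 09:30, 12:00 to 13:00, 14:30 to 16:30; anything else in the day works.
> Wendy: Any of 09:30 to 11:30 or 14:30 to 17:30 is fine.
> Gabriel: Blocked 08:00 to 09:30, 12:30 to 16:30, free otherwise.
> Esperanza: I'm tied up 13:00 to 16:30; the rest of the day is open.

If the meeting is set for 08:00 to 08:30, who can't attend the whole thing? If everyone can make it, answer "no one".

Priya free: 09:00-13:30, 16:30-19:00 (invert busy blocks within the working day).
Mateo free: 08:00-13:30, 14:30-17:30.
Jun free: 08:00-08:30, 09:30-11:00, 14:30-19:00 (invert busy blocks within the working day).
Bianca free: 09:30-12:00, 13:00-14:30, 16:30-19:00 (invert busy blocks within the working day).
Wendy free: 09:30-11:30, 14:30-17:30.
Gabriel free: 09:30-12:30, 16:30-19:00 (invert busy blocks within the working day).
Esperanza free: 08:00-13:00, 16:30-19:00 (invert busy blocks within the working day).
Priya: not fully free for 08:00-08:30. Mateo: free for 08:00-08:30. Jun: free for 08:00-08:30. Bianca: not fully free for 08:00-08:30. Wendy: not fully free for 08:00-08:30. Gabriel: not fully free for 08:00-08:30. Esperanza: free for 08:00-08:30.

Bianca, Gabriel, Priya, Wendy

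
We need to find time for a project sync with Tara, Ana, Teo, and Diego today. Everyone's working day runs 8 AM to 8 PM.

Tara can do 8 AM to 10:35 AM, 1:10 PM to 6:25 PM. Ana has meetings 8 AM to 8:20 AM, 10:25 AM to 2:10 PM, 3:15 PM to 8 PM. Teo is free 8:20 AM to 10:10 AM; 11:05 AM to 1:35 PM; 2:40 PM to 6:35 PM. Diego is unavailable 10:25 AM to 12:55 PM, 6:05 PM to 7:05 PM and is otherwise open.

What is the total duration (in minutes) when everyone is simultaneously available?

145

Tara free: 08:00-10:35, 13:10-18:25.
Ana free: 08:20-10:25, 14:10-15:15 (invert busy blocks within the working day).
Teo free: 08:20-10:10, 11:05-13:35, 14:40-18:35.
Diego free: 08:00-10:25, 12:55-18:05, 19:05-20:00 (invert busy blocks within the working day).
Tara ∩ Ana: 08:20-10:25, 14:10-15:15.
Tara ∩ Ana ∩ Teo: 08:20-10:10, 14:40-15:15.
Tara ∩ Ana ∩ Teo ∩ Diego: 08:20-10:10, 14:40-15:15.
Summing the common windows: 110 + 35 = 145 minutes.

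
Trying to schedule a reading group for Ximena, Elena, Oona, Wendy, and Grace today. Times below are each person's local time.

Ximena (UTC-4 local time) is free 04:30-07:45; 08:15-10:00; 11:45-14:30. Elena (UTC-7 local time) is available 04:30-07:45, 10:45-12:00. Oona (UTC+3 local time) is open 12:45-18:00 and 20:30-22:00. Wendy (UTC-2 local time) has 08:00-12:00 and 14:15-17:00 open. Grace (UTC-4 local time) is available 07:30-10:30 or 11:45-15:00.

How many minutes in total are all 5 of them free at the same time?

165

Ximena in UTC: 08:30-11:45, 12:15-14:00, 15:45-18:30 (add 4h to convert from UTC-4).
Elena in UTC: 11:30-14:45, 17:45-19:00 (add 7h to convert from UTC-7).
Oona in UTC: 09:45-15:00, 17:30-19:00 (subtract 3h to convert from UTC+3).
Wendy in UTC: 10:00-14:00, 16:15-19:00 (add 2h to convert from UTC-2).
Grace in UTC: 11:30-14:30, 15:45-19:00 (add 4h to convert from UTC-4).
Ximena ∩ Elena: 11:30-11:45, 12:15-14:00, 17:45-18:30.
Ximena ∩ Elena ∩ Oona: 11:30-11:45, 12:15-14:00, 17:45-18:30.
Ximena ∩ Elena ∩ Oona ∩ Wendy: 11:30-11:45, 12:15-14:00, 17:45-18:30.
Ximena ∩ Elena ∩ Oona ∩ Wendy ∩ Grace: 11:30-11:45, 12:15-14:00, 17:45-18:30.
Summing the common windows: 15 + 105 + 45 = 165 minutes.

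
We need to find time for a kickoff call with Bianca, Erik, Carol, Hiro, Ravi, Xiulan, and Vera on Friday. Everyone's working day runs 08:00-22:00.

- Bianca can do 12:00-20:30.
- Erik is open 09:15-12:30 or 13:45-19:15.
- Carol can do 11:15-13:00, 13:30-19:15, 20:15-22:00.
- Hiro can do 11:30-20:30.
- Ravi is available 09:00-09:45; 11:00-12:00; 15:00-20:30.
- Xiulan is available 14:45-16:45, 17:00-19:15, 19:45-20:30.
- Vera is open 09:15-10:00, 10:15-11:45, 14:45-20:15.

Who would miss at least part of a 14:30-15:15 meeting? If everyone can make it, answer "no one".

Bianca: free for 14:30-15:15. Erik: free for 14:30-15:15. Carol: free for 14:30-15:15. Hiro: free for 14:30-15:15. Ravi: not fully free for 14:30-15:15. Xiulan: not fully free for 14:30-15:15. Vera: not fully free for 14:30-15:15.

Ravi, Vera, Xiulan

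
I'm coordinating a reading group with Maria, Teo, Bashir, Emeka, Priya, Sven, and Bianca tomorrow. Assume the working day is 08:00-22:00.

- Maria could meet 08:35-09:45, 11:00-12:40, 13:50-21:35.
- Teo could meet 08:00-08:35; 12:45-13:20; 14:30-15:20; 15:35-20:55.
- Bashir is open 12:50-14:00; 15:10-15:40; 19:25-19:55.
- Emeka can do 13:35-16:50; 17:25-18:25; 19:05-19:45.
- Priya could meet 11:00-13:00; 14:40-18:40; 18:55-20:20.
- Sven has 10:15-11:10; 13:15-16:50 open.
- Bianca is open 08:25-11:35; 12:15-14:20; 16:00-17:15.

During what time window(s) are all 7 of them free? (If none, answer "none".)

none

Maria ∩ Teo: 14:30-15:20, 15:35-20:55.
Maria ∩ Teo ∩ Bashir: 15:10-15:20, 15:35-15:40, 19:25-19:55.
Maria ∩ Teo ∩ Bashir ∩ Emeka: 15:10-15:20, 15:35-15:40, 19:25-19:45.
Maria ∩ Teo ∩ Bashir ∩ Emeka ∩ Priya: 15:10-15:20, 15:35-15:40, 19:25-19:45.
Maria ∩ Teo ∩ Bashir ∩ Emeka ∩ Priya ∩ Sven: 15:10-15:20, 15:35-15:40.
Maria ∩ Teo ∩ Bashir ∩ Emeka ∩ Priya ∩ Sven ∩ Bianca: ∅.
There is no time when everyone is free.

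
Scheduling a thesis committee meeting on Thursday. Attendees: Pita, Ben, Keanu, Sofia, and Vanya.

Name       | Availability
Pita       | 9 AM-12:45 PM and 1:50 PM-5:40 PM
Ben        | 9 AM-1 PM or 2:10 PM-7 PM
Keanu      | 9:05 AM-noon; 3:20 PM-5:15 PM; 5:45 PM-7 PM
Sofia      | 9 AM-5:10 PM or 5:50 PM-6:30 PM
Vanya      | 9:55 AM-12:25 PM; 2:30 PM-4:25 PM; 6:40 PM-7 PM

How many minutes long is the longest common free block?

Pita ∩ Ben: 09:00-12:45, 14:10-17:40.
Pita ∩ Ben ∩ Keanu: 09:05-12:00, 15:20-17:15.
Pita ∩ Ben ∩ Keanu ∩ Sofia: 09:05-12:00, 15:20-17:10.
Pita ∩ Ben ∩ Keanu ∩ Sofia ∩ Vanya: 09:55-12:00, 15:20-16:25.
The longest is 09:55-12:00 at 125 minutes.

125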